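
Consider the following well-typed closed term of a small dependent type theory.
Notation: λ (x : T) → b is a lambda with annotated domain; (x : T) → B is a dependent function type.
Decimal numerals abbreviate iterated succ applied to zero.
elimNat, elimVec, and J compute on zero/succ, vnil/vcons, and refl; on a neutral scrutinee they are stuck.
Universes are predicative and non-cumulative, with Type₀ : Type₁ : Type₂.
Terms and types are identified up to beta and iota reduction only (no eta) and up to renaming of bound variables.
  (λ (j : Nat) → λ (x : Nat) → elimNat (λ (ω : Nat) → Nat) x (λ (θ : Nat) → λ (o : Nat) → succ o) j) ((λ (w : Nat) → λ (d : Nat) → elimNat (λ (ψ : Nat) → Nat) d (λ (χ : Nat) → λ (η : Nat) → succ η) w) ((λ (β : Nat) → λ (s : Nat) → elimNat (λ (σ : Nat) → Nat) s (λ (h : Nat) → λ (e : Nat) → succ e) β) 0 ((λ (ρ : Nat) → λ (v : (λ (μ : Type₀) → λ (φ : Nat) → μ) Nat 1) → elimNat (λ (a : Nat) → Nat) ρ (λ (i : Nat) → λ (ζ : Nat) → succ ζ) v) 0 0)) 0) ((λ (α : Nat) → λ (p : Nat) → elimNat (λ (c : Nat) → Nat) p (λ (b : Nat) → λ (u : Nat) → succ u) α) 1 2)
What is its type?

type:
  Nat


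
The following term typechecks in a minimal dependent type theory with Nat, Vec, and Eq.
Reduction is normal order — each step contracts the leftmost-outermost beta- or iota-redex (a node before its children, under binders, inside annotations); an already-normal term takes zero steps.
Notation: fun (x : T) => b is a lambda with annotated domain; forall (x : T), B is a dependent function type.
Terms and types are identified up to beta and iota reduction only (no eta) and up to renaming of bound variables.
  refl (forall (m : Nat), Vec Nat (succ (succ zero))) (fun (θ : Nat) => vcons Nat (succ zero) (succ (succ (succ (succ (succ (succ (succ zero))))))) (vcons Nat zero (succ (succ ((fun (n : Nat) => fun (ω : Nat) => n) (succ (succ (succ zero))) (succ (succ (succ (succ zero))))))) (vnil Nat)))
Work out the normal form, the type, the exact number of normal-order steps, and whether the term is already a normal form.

resulting normal form:
  refl (forall (m : Nat), Vec Nat (succ (succ zero))) (fun (θ : Nat) => vcons Nat (succ zero) (succ (succ (succ (succ (succ (succ (succ zero))))))) (vcons Nat zero (succ (succ (succ (succ (succ zero))))) (vnil Nat)))
the term's type:
  Eq (forall (m : Nat), Vec Nat (succ (succ zero))) (fun (θ : Nat) => vcons Nat (succ zero) (succ (succ (succ (succ (succ (succ (succ zero))))))) (vcons Nat zero (succ (succ (succ (succ (succ zero))))) (vnil Nat))) (fun (n : Nat) => vcons Nat (succ zero) (succ (succ (succ (succ (succ (succ (succ zero))))))) (vcons Nat zero (succ (succ (succ (succ (succ zero))))) (vnil Nat)))
reduction steps (normal order): 2
started in normal form: no
first redex: a beta-redex


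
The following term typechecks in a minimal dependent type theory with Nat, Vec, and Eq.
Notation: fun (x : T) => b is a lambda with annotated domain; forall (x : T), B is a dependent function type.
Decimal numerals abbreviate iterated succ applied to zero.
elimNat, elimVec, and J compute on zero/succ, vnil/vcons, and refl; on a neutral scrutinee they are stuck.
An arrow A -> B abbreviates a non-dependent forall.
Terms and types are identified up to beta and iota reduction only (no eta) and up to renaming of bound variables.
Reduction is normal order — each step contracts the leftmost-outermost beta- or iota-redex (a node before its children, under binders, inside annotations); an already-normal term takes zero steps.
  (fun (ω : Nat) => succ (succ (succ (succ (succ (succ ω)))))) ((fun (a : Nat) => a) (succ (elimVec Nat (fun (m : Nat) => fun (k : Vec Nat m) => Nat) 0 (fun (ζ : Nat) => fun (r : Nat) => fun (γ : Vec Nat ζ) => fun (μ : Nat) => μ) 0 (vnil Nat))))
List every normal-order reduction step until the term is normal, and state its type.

normal-order reduction sequence:
  (fun (ω : Nat) => succ (succ (succ (succ (succ (succ ω)))))) ((fun (a : Nat) => a) (succ (elimVec Nat (fun (m : Nat) => fun (k : Vec Nat m) => Nat) 0 (fun (ζ : Nat) => fun (r : Nat) => fun (γ : Vec Nat ζ) => fun (μ : Nat) => μ) 0 (vnil Nat))))
  ~> succ (succ (succ (succ (succ (succ ((fun (ω : Nat) => ω) (succ (elimVec Nat (fun (a : Nat) => fun (m : Vec Nat a) => Nat) 0 (fun (k : Nat) => fun (ζ : Nat) => fun (r : Vec Nat k) => fun (γ : Nat) => γ) 0 (vnil Nat)))))))))
  ~> succ (succ (succ (succ (succ (succ (succ (elimVec Nat (fun (ω : Nat) => fun (a : Vec Nat ω) => Nat) 0 (fun (m : Nat) => fun (k : Nat) => fun (ζ : Vec Nat m) => fun (r : Nat) => r) 0 (vnil Nat))))))))
  ~> 7
inferred type:
  Nat


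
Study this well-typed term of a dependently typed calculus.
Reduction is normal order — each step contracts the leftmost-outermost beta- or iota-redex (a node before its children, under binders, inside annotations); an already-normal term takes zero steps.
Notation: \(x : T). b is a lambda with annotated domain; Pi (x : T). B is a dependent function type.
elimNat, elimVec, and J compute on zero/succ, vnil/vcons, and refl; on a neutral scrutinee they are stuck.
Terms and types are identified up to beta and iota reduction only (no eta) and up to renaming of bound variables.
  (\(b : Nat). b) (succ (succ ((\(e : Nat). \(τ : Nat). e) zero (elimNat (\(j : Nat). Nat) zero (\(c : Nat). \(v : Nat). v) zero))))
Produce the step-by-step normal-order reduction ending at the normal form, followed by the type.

reduction (normal order):
  (\(b : Nat). b) (succ (succ ((\(e : Nat). \(τ : Nat). e) zero (elimNat (\(j : Nat). Nat) zero (\(c : Nat). \(v : Nat). v) zero))))
  ~> succ (succ ((\(b : Nat). \(e : Nat). b) zero (elimNat (\(τ : Nat). Nat) zero (\(j : Nat). \(c : Nat). c) zero)))
  ~> succ (succ ((\(b : Nat). zero) (elimNat (\(e : Nat). Nat) zero (\(τ : Nat). \(j : Nat). j) zero)))
  ~> succ (succ zero)
type:
  Nat


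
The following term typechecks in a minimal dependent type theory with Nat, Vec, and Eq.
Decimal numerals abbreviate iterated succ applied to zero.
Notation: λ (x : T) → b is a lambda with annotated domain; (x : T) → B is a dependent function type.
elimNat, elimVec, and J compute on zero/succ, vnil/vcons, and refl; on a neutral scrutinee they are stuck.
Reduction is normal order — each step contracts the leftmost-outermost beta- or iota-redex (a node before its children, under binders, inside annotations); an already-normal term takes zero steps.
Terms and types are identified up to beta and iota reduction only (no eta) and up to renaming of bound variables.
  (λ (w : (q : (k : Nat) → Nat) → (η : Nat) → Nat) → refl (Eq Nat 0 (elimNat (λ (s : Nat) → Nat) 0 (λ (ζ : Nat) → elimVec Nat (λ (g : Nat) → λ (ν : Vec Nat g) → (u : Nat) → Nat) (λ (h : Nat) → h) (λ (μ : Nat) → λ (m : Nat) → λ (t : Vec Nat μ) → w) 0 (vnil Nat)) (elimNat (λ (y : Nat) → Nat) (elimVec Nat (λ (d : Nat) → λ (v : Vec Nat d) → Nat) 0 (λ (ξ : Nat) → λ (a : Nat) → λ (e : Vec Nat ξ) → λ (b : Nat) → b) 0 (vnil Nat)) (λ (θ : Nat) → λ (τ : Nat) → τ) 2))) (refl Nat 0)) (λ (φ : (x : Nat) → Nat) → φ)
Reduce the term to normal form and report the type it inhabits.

reduced normal form:
  refl (Eq Nat 0 0) (refl Nat 0)
type:
  Eq (Eq Nat 0 0) (refl Nat 0) (refl Nat 0)


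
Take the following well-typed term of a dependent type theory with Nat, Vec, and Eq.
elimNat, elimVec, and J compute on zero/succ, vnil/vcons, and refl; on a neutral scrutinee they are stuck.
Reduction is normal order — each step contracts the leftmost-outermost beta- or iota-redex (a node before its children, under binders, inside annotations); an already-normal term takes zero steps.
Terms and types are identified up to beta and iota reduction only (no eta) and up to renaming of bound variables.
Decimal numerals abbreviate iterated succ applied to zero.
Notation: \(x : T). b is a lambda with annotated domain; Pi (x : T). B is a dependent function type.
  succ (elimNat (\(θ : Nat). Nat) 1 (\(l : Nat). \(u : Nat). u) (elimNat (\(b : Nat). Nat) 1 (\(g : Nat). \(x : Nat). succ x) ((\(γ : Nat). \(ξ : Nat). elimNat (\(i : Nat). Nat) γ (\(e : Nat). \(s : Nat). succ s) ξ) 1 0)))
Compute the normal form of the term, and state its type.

reduced normal form:
  2
the term's type:
  Nat
observation: the leftmost-outermost redex is a beta-redex, and normalization takes 14 steps.


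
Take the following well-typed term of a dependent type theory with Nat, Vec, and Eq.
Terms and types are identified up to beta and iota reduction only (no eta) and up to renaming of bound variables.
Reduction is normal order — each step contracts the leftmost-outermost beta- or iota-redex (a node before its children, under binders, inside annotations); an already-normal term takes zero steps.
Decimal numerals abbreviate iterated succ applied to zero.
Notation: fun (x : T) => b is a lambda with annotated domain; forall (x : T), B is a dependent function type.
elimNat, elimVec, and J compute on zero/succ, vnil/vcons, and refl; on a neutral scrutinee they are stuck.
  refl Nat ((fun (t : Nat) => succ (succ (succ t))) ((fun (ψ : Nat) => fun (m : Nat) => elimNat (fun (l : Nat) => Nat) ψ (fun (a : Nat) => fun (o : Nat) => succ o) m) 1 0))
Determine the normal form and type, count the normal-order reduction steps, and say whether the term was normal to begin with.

reduced normal form:
  refl Nat 4
inferred type:
  Eq Nat 4 4
reduction steps (normal order): 4
started in normal form: no
first redex: a beta-redex


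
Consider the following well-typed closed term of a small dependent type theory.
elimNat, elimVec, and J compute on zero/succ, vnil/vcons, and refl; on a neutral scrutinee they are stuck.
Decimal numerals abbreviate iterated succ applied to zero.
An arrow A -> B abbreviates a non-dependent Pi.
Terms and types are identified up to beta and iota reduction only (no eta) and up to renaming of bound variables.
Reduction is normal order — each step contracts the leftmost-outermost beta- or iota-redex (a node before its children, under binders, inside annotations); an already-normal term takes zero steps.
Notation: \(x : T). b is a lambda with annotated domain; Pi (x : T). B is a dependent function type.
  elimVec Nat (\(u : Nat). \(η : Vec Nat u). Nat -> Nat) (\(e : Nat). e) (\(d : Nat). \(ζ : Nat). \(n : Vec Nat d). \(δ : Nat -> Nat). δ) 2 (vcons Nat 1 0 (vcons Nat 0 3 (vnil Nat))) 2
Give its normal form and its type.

resulting normal form:
  2
inferred type:
  Nat
observation: contracting an elimVec iota-redex first, the term normalizes in 12 steps.


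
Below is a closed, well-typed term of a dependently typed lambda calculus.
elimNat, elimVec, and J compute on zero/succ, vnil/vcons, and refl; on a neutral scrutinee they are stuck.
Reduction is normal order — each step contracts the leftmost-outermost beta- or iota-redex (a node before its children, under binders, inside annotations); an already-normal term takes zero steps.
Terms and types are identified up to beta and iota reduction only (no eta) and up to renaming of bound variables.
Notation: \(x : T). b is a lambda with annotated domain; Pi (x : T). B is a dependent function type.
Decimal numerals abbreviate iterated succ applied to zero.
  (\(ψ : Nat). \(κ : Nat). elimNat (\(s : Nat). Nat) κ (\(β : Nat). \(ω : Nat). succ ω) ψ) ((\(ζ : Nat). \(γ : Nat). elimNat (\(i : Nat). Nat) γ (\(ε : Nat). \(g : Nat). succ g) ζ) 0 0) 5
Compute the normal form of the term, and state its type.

normal form:
  5
the term's type:
  Nat
observation: normalization takes exactly 6 steps under the normal-order strategy.


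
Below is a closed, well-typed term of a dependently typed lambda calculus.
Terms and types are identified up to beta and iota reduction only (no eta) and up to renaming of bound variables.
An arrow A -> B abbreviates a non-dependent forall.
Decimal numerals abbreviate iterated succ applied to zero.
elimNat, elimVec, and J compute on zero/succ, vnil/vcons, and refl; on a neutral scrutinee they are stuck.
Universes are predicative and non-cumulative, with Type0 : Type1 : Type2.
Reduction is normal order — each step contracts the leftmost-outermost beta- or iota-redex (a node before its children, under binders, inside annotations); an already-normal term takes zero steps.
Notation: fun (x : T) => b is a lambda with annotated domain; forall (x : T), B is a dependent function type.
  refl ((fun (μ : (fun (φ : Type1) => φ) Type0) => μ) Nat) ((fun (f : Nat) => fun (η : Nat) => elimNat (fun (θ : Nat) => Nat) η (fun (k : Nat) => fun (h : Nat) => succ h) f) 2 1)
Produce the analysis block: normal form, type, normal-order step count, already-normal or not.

reduced normal form:
  refl Nat 3
the term's type:
  Eq Nat 3 3
steps to reach normal form (normal order): 10
already normal: no
first redex: a beta-redex


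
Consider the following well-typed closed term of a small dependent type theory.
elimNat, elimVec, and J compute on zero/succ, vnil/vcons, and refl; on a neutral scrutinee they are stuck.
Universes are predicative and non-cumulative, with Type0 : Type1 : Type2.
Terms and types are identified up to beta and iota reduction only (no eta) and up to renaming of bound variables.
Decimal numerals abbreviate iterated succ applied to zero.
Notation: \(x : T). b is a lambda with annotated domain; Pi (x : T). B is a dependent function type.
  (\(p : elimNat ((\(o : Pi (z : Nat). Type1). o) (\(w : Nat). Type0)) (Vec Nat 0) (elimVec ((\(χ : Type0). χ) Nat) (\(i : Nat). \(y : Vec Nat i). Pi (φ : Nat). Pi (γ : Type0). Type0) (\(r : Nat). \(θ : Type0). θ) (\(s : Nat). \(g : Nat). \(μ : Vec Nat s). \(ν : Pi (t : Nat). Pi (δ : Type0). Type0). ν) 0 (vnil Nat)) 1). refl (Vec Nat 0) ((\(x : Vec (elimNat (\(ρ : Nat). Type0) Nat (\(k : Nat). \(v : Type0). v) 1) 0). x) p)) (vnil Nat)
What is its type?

the term's type:
  Eq (Vec Nat 0) (vnil Nat) (vnil Nat)


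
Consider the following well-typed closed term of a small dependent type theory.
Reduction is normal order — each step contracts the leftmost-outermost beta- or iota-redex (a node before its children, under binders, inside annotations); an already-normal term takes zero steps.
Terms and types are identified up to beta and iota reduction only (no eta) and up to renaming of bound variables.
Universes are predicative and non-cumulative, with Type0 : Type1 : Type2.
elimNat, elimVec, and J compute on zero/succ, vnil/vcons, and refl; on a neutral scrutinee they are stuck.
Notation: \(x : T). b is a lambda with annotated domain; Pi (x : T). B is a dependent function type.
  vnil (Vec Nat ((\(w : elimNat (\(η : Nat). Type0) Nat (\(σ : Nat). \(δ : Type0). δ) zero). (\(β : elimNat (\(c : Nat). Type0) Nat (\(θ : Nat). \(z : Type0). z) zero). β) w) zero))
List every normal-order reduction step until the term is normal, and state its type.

reduction (normal order):
  vnil (Vec Nat ((\(w : elimNat (\(η : Nat). Type0) Nat (\(σ : Nat). \(δ : Type0). δ) zero). (\(β : elimNat (\(c : Nat). Type0) Nat (\(θ : Nat). \(z : Type0). z) zero). β) w) zero))
  ~> vnil (Vec Nat ((\(w : elimNat (\(η : Nat). Type0) Nat (\(σ : Nat). \(δ : Type0). δ) zero). w) zero))
  ~> vnil (Vec Nat zero)
type:
  Vec (Vec Nat zero) zero


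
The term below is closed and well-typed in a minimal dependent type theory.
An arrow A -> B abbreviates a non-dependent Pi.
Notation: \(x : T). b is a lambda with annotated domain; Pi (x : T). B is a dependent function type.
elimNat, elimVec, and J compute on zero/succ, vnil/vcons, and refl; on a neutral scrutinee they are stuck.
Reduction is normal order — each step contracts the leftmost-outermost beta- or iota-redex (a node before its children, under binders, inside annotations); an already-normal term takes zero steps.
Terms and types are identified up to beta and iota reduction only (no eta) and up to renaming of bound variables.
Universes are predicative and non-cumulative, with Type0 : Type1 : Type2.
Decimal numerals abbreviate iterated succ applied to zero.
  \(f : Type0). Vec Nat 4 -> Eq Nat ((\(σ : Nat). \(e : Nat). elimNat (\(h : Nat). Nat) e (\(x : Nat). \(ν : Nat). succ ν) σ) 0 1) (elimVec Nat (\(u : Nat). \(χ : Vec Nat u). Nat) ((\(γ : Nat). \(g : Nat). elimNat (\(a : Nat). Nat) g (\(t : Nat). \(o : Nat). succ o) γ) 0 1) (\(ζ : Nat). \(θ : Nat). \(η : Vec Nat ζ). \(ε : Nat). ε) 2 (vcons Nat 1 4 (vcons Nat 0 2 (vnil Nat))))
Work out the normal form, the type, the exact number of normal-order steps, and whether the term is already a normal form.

normal form:
  \(f : Type0). Vec Nat 4 -> Eq Nat 1 1
type:
  Type0 -> Type0
normal-order step count: 17
term was already normal: no
first contracted redex: a beta-redex


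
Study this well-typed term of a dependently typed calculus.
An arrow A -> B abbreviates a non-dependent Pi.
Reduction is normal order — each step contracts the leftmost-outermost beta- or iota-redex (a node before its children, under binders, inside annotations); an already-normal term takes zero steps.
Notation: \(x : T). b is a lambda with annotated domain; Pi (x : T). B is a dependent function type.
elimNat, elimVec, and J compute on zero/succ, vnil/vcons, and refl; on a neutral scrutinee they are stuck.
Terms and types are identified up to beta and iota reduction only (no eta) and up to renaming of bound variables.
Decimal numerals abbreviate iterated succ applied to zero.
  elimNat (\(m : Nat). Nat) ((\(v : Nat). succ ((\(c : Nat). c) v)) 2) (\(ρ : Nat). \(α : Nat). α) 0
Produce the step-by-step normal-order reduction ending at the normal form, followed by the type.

reduction (normal order):
  elimNat (\(m : Nat). Nat) ((\(v : Nat). succ ((\(c : Nat). c) v)) 2) (\(ρ : Nat). \(α : Nat). α) 0
  ~> (\(m : Nat). succ ((\(v : Nat). v) m)) 2
  ~> succ ((\(m : Nat). m) 2)
  ~> 3
type:
  Nat


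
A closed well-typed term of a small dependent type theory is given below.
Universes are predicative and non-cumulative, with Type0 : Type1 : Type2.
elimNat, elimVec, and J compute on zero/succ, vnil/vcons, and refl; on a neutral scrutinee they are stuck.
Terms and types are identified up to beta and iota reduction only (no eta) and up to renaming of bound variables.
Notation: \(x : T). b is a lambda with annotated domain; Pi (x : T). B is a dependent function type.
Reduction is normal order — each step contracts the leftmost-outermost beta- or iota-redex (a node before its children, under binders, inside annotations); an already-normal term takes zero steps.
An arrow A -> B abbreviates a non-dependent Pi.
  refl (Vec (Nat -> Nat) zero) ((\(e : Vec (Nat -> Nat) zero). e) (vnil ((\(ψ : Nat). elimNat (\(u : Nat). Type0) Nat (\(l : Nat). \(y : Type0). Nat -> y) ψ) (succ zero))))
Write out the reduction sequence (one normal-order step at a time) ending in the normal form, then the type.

reduction (normal order):
  refl (Vec (Nat -> Nat) zero) ((\(e : Vec (Nat -> Nat) zero). e) (vnil ((\(ψ : Nat). elimNat (\(u : Nat). Type0) Nat (\(l : Nat). \(y : Type0). Nat -> y) ψ) (succ zero))))
  ~> refl (Vec (Nat -> Nat) zero) (vnil ((\(e : Nat). elimNat (\(ψ : Nat). Type0) Nat (\(u : Nat). \(l : Type0). Nat -> l) e) (succ zero)))
  ~> refl (Vec (Nat -> Nat) zero) (vnil (elimNat (\(e : Nat). Type0) Nat (\(ψ : Nat). \(u : Type0). Nat -> u) (succ zero)))
  ~> refl (Vec (Nat -> Nat) zero) (vnil ((\(e : Nat). \(ψ : Type0). Nat -> ψ) zero (elimNat (\(u : Nat). Type0) Nat (\(l : Nat). \(y : Type0). Nat -> y) zero)))
  ~> refl (Vec (Nat -> Nat) zero) (vnil ((\(e : Type0). Nat -> e) (elimNat (\(ψ : Nat). Type0) Nat (\(u : Nat). \(l : Type0). Nat -> l) zero)))
  ~> refl (Vec (Nat -> Nat) zero) (vnil (Nat -> elimNat (\(e : Nat). Type0) Nat (\(ψ : Nat). \(u : Type0). Nat -> u) zero))
  ~> refl (Vec (Nat -> Nat) zero) (vnil (Nat -> Nat))
inferred type:
  Eq (Vec (Nat -> Nat) zero) (vnil (Nat -> Nat)) (vnil (Nat -> Nat))


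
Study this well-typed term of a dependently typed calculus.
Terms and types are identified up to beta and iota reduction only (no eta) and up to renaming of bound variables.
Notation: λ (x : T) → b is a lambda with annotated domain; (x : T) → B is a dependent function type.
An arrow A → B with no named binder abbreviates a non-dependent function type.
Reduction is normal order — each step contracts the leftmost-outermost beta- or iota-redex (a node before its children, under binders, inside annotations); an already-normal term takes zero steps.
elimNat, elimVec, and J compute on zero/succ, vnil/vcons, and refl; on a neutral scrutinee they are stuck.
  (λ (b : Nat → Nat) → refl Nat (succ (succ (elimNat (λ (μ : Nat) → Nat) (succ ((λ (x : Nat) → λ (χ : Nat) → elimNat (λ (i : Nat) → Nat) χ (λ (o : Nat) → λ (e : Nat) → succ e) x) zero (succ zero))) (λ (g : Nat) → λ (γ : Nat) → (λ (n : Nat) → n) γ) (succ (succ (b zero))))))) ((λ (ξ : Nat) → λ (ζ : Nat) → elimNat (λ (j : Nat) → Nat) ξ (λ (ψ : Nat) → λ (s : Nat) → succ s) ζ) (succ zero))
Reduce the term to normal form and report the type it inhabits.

resulting normal form:
  refl Nat (succ (succ (succ (succ zero))))
the term's type:
  Eq Nat (succ (succ (succ (succ zero)))) (succ (succ (succ (succ zero))))
observation: normalization takes exactly 20 steps under the normal-order strategy.


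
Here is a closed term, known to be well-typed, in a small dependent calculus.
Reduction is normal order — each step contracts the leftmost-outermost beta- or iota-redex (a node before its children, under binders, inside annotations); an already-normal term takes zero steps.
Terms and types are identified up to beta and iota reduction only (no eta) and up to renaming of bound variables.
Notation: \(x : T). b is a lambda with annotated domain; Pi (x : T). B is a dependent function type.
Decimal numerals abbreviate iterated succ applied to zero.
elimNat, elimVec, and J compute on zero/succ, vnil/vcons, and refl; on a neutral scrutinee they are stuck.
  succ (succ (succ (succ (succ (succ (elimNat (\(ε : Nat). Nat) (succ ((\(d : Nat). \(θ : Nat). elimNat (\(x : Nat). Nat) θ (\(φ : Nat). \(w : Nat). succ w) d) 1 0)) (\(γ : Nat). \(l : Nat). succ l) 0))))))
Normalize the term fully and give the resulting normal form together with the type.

reduced normal form:
  8
the term's type:
  Nat
observation: normalization takes exactly 7 steps under the normal-order strategy.


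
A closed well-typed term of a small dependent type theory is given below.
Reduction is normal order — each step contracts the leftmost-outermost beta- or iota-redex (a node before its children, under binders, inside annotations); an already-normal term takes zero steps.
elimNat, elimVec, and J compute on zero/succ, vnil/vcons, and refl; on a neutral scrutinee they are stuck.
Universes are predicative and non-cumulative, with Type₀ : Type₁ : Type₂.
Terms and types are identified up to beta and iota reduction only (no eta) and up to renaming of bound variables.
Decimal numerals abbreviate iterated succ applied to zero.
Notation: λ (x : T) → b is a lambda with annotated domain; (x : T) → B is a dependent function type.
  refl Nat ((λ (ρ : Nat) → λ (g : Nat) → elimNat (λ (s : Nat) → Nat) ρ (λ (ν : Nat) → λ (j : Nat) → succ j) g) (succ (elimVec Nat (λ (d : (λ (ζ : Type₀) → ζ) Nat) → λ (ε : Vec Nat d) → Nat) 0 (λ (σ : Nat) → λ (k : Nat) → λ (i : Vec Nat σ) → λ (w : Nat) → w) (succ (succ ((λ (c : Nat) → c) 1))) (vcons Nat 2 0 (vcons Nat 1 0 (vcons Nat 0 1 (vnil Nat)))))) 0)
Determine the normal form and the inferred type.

normal form:
  refl Nat 1
type:
  Eq Nat 1 1
observation: 19 normal-order steps normalize the term, beginning with a beta-redex.


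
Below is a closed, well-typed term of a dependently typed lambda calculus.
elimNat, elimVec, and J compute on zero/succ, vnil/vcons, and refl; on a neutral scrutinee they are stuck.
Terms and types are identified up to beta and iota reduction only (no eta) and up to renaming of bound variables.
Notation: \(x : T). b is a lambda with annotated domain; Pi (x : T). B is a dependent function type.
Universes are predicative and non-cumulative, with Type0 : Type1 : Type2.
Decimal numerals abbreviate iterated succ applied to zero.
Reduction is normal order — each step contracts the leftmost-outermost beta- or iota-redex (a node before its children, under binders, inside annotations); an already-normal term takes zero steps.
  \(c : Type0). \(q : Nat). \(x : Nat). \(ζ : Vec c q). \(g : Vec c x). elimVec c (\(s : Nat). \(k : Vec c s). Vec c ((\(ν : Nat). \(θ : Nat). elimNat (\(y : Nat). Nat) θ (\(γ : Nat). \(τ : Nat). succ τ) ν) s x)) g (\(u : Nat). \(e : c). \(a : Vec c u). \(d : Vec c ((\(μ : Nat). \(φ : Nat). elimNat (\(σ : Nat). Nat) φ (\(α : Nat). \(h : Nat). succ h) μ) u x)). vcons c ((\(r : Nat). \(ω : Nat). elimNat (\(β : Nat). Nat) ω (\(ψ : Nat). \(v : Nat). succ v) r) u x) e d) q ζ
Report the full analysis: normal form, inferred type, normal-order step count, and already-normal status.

resulting normal form:
  \(c : Type0). \(q : Nat). \(x : Nat). \(ζ : Vec c q). \(g : Vec c x). elimVec c (\(s : Nat). \(k : Vec c s). Vec c (elimNat (\(ν : Nat). Nat) x (\(θ : Nat). \(y : Nat). succ y) s)) g (\(γ : Nat). \(τ : c). \(u : Vec c γ). \(e : Vec c (elimNat (\(a : Nat). Nat) x (\(d : Nat). \(μ : Nat). succ μ) γ)). vcons c (elimNat (\(φ : Nat). Nat) x (\(σ : Nat). \(α : Nat). succ α) γ) τ e) q ζ
inferred type:
  Pi (c : Type0). Pi (q : Nat). Pi (x : Nat). Pi (ζ : Vec c q). Pi (g : Vec c x). Vec c (elimNat (\(s : Nat). Nat) x (\(k : Nat). \(ν : Nat). succ ν) q)
reduction steps (normal order): 6
term was already normal: no
first contracted redex: a beta-redex


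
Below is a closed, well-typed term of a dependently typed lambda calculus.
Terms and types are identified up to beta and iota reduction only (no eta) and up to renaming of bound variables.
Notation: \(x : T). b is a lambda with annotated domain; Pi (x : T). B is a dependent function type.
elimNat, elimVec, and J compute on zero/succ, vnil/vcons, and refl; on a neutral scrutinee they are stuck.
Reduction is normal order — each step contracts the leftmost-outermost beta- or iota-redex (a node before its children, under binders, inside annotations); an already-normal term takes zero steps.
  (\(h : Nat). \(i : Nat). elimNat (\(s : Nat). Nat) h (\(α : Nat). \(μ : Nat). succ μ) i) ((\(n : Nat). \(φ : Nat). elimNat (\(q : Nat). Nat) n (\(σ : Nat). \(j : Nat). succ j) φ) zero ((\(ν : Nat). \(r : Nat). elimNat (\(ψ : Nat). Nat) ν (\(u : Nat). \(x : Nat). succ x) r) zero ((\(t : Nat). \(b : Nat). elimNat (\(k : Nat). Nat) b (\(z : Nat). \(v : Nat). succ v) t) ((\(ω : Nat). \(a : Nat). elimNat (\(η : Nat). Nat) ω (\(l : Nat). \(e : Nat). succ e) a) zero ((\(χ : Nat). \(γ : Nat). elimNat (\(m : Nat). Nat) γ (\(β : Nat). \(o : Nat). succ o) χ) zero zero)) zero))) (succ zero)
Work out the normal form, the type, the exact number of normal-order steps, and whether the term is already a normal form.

resulting normal form:
  succ zero
type:
  Nat
normal-order step count: 21
already normal: no
first redex: a beta-redex


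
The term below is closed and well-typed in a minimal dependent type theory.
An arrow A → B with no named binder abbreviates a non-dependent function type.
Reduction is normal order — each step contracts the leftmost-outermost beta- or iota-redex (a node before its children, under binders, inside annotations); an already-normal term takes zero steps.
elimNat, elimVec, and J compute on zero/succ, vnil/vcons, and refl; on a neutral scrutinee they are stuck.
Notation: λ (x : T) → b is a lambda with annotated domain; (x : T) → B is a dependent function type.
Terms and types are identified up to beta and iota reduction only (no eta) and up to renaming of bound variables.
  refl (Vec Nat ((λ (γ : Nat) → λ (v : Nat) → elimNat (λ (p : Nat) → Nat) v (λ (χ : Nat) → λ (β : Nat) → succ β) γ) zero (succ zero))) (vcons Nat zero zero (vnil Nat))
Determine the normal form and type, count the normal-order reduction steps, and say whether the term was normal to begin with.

reduced normal form:
  refl (Vec Nat (succ zero)) (vcons Nat zero zero (vnil Nat))
type:
  Eq (Vec Nat (succ zero)) (vcons Nat zero zero (vnil Nat)) (vcons Nat zero zero (vnil Nat))
steps to reach normal form (normal order): 3
already normal: no
first contracted redex: a beta-redex


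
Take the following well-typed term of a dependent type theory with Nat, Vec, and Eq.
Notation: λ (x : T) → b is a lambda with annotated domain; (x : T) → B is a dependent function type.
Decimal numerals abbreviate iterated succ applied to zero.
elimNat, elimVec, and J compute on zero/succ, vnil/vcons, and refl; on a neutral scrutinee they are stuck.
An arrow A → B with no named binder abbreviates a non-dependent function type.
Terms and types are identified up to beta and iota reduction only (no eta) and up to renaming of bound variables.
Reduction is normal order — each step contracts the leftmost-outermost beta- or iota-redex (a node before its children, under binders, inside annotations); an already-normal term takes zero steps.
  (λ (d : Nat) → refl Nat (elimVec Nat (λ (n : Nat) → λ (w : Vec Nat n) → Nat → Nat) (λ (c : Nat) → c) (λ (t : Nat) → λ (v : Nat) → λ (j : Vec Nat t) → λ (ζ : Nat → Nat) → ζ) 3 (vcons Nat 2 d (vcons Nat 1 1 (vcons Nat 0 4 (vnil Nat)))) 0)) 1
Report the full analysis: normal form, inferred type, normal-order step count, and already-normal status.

resulting normal form:
  refl Nat 0
type:
  Eq Nat 0 0
reduction steps (normal order): 18
term was already normal: no
first contracted redex: a beta-redex


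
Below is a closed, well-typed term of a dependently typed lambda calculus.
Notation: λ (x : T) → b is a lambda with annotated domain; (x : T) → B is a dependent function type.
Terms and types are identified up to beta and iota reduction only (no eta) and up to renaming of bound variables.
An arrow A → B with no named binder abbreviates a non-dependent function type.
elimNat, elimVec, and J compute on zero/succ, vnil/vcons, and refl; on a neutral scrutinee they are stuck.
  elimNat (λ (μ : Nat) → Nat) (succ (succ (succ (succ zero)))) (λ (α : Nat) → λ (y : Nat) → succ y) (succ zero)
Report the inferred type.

type:
  Nat


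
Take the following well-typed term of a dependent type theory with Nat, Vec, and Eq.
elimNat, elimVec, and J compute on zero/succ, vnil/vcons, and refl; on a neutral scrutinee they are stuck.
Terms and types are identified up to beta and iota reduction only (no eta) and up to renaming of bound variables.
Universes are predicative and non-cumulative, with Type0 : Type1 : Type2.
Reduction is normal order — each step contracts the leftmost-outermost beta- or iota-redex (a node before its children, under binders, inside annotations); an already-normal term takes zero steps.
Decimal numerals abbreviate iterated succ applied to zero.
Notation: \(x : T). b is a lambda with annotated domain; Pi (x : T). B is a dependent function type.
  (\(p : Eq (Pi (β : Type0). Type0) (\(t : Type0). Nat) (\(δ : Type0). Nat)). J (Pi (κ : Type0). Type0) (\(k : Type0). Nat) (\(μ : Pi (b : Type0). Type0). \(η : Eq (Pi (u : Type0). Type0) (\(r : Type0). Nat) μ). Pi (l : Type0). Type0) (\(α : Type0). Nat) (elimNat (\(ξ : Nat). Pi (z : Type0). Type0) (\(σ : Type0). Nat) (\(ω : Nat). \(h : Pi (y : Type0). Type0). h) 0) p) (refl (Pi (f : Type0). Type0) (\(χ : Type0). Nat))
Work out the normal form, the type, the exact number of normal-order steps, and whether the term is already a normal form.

reduced normal form:
  \(p : Type0). Nat
inferred type:
  Pi (p : Type0). Type0
normal-order step count: 2
term was already normal: no
first redex: a beta-redex


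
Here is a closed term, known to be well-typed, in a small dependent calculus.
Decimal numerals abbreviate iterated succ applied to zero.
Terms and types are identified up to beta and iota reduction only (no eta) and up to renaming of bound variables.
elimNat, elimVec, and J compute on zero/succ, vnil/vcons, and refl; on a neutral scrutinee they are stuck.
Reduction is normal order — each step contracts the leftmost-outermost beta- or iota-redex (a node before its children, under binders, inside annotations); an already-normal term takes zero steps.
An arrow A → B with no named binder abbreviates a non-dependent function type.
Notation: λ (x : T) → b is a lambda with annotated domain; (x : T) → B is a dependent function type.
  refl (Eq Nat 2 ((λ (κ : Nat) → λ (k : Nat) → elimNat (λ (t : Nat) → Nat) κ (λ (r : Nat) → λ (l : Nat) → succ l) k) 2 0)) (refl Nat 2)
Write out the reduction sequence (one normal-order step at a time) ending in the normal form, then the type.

reduction (normal order):
  refl (Eq Nat 2 ((λ (κ : Nat) → λ (k : Nat) → elimNat (λ (t : Nat) → Nat) κ (λ (r : Nat) → λ (l : Nat) → succ l) k) 2 0)) (refl Nat 2)
  ~> refl (Eq Nat 2 ((λ (κ : Nat) → elimNat (λ (k : Nat) → Nat) 2 (λ (t : Nat) → λ (r : Nat) → succ r) κ) 0)) (refl Nat 2)
  ~> refl (Eq Nat 2 (elimNat (λ (κ : Nat) → Nat) 2 (λ (k : Nat) → λ (t : Nat) → succ t) 0)) (refl Nat 2)
  ~> refl (Eq Nat 2 2) (refl Nat 2)
inferred type:
  Eq (Eq Nat 2 2) (refl Nat 2) (refl Nat 2)


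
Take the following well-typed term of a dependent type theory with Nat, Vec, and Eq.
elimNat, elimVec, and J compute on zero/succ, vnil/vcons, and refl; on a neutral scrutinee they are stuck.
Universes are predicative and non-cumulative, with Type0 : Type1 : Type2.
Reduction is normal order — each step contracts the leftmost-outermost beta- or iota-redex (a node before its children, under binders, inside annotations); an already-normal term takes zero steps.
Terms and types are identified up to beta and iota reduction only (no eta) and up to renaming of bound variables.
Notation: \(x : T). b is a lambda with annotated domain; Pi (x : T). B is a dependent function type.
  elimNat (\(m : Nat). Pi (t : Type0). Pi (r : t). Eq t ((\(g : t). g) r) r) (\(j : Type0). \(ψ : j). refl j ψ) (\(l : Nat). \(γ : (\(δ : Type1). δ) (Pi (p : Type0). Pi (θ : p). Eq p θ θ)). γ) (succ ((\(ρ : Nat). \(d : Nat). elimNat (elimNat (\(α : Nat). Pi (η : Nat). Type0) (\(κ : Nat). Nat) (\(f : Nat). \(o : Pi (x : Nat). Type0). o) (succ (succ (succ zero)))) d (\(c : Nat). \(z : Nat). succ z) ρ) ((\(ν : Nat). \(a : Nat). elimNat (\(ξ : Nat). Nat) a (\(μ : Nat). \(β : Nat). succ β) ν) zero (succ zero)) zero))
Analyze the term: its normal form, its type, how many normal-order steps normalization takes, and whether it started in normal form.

reduced normal form:
  \(m : Type0). \(t : m). refl m t
the term's type:
  Pi (m : Type0). Pi (t : m). Eq m t t
reduction steps (normal order): 28
term was already normal: no
first contracted redex: an elimNat iota-redex


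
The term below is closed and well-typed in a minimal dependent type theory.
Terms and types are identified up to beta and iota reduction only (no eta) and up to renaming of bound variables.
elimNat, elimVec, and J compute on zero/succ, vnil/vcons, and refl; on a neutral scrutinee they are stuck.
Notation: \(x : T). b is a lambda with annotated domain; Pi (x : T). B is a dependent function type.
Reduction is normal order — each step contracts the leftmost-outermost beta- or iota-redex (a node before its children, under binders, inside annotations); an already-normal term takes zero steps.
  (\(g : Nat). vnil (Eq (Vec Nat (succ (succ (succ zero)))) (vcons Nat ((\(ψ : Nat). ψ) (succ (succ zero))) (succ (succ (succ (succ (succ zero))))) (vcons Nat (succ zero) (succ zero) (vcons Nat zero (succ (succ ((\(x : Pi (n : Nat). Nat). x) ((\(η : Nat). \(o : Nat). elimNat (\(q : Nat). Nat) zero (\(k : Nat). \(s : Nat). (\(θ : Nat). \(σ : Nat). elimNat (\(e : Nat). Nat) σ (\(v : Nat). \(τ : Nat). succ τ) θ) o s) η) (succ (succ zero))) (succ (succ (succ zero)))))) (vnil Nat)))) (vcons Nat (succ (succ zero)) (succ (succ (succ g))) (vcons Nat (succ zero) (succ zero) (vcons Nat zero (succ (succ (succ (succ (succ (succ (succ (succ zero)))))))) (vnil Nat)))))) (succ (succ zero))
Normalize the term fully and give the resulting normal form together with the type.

normal form:
  vnil (Eq (Vec Nat (succ (succ (succ zero)))) (vcons Nat (succ (succ zero)) (succ (succ (succ (succ (succ zero))))) (vcons Nat (succ zero) (succ zero) (vcons Nat zero (succ (succ (succ (succ (succ (succ (succ (succ zero)))))))) (vnil Nat)))) (vcons Nat (succ (succ zero)) (succ (succ (succ (succ (succ zero))))) (vcons Nat (succ zero) (succ zero) (vcons Nat zero (succ (succ (succ (succ (succ (succ (succ (succ zero)))))))) (vnil Nat)))))
type:
  Vec (Eq (Vec Nat (succ (succ (succ zero)))) (vcons Nat (succ (succ zero)) (succ (succ (succ (succ (succ zero))))) (vcons Nat (succ zero) (succ zero) (vcons Nat zero (succ (succ (succ (succ (succ (succ (succ (succ zero)))))))) (vnil Nat)))) (vcons Nat (succ (succ zero)) (succ (succ (succ (succ (succ zero))))) (vcons Nat (succ zero) (succ zero) (vcons Nat zero (succ (succ (succ (succ (succ (succ (succ (succ zero)))))))) (vnil Nat))))) zero
observation: the leftmost-outermost redex is a beta-redex, and normalization takes 36 steps.


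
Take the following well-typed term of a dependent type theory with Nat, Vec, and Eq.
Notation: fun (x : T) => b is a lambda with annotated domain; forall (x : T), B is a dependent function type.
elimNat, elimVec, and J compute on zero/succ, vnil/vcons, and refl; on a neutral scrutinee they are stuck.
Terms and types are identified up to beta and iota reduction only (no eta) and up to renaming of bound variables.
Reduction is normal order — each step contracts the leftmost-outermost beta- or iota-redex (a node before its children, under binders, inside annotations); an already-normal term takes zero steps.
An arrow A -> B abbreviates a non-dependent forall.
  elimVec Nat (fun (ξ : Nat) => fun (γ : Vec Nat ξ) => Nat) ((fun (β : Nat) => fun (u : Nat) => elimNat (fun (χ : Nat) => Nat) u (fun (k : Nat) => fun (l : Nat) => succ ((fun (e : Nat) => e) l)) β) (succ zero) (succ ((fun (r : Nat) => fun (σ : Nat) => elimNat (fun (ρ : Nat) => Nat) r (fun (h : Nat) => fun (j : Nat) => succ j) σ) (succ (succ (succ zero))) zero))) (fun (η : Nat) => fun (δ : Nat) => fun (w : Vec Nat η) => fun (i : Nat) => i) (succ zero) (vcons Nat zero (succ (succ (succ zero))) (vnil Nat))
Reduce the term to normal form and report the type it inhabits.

reduced normal form:
  succ (succ (succ (succ (succ zero))))
type:
  Nat


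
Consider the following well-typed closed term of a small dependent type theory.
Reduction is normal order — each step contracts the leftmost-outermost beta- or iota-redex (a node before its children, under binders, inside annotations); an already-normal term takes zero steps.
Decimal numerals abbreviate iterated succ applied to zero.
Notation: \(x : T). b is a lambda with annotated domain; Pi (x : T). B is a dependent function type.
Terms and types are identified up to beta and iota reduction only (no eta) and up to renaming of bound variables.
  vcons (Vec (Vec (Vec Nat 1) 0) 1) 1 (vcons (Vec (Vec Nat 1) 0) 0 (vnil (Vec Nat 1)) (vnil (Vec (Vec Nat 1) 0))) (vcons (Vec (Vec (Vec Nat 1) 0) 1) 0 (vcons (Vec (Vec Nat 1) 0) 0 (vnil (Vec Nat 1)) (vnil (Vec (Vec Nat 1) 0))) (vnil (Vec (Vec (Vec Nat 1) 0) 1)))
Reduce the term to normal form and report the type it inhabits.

reduced normal form:
  vcons (Vec (Vec (Vec Nat 1) 0) 1) 1 (vcons (Vec (Vec Nat 1) 0) 0 (vnil (Vec Nat 1)) (vnil (Vec (Vec Nat 1) 0))) (vcons (Vec (Vec (Vec Nat 1) 0) 1) 0 (vcons (Vec (Vec Nat 1) 0) 0 (vnil (Vec Nat 1)) (vnil (Vec (Vec Nat 1) 0))) (vnil (Vec (Vec (Vec Nat 1) 0) 1)))
inferred type:
  Vec (Vec (Vec (Vec Nat 1) 0) 1) 2


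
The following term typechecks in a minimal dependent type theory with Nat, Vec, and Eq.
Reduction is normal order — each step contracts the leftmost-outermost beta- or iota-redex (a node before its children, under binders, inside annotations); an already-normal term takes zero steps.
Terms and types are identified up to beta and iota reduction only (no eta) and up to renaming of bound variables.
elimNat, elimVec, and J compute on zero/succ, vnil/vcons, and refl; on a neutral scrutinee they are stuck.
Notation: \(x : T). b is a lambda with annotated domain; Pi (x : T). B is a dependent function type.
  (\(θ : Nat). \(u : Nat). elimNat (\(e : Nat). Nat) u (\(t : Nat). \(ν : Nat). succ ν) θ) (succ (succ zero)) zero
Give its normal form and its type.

reduced normal form:
  succ (succ zero)
type:
  Nat
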